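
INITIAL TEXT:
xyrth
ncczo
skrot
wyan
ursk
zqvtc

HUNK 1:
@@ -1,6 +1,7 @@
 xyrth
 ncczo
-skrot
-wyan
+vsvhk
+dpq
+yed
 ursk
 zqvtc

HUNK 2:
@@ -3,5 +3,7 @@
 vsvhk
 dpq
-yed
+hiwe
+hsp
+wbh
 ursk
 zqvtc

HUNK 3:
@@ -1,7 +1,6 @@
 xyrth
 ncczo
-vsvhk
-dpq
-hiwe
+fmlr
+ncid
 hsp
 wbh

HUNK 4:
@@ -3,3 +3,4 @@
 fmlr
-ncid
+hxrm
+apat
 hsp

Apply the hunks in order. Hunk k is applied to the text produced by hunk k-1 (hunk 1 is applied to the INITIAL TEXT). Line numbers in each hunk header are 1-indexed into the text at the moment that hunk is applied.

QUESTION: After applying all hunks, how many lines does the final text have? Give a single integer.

Answer: 9

Derivation:
Hunk 1: at line 1 remove [skrot,wyan] add [vsvhk,dpq,yed] -> 7 lines: xyrth ncczo vsvhk dpq yed ursk zqvtc
Hunk 2: at line 3 remove [yed] add [hiwe,hsp,wbh] -> 9 lines: xyrth ncczo vsvhk dpq hiwe hsp wbh ursk zqvtc
Hunk 3: at line 1 remove [vsvhk,dpq,hiwe] add [fmlr,ncid] -> 8 lines: xyrth ncczo fmlr ncid hsp wbh ursk zqvtc
Hunk 4: at line 3 remove [ncid] add [hxrm,apat] -> 9 lines: xyrth ncczo fmlr hxrm apat hsp wbh ursk zqvtc
Final line count: 9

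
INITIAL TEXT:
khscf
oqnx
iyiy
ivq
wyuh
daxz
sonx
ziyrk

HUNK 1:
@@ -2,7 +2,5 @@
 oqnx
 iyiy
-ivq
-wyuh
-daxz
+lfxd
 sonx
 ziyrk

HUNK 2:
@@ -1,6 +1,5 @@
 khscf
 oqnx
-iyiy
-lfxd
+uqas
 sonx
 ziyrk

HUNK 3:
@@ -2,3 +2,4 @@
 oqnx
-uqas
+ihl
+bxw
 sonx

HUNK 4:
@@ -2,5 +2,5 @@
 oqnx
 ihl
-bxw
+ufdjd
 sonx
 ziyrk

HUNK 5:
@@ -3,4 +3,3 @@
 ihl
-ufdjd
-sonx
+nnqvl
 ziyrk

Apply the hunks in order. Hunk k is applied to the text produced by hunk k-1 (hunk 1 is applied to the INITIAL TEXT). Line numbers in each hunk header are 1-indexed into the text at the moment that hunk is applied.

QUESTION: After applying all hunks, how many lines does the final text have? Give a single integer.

Hunk 1: at line 2 remove [ivq,wyuh,daxz] add [lfxd] -> 6 lines: khscf oqnx iyiy lfxd sonx ziyrk
Hunk 2: at line 1 remove [iyiy,lfxd] add [uqas] -> 5 lines: khscf oqnx uqas sonx ziyrk
Hunk 3: at line 2 remove [uqas] add [ihl,bxw] -> 6 lines: khscf oqnx ihl bxw sonx ziyrk
Hunk 4: at line 2 remove [bxw] add [ufdjd] -> 6 lines: khscf oqnx ihl ufdjd sonx ziyrk
Hunk 5: at line 3 remove [ufdjd,sonx] add [nnqvl] -> 5 lines: khscf oqnx ihl nnqvl ziyrk
Final line count: 5

Answer: 5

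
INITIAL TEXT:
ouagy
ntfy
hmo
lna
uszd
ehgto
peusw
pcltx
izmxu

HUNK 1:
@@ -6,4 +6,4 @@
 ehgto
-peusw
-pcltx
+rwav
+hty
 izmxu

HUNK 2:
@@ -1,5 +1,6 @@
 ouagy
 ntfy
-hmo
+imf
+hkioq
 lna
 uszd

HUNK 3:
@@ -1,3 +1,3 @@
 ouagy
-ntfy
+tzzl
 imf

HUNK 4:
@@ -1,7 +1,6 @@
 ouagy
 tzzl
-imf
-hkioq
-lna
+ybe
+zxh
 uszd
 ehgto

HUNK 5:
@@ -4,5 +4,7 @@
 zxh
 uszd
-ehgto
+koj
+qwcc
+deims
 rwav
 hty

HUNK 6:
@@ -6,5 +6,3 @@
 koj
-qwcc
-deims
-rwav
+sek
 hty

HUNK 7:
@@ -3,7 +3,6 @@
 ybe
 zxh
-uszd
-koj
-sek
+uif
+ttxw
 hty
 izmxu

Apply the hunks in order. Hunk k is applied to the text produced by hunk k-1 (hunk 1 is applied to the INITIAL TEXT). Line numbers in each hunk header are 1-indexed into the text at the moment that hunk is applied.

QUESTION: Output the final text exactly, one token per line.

Answer: ouagy
tzzl
ybe
zxh
uif
ttxw
hty
izmxu

Derivation:
Hunk 1: at line 6 remove [peusw,pcltx] add [rwav,hty] -> 9 lines: ouagy ntfy hmo lna uszd ehgto rwav hty izmxu
Hunk 2: at line 1 remove [hmo] add [imf,hkioq] -> 10 lines: ouagy ntfy imf hkioq lna uszd ehgto rwav hty izmxu
Hunk 3: at line 1 remove [ntfy] add [tzzl] -> 10 lines: ouagy tzzl imf hkioq lna uszd ehgto rwav hty izmxu
Hunk 4: at line 1 remove [imf,hkioq,lna] add [ybe,zxh] -> 9 lines: ouagy tzzl ybe zxh uszd ehgto rwav hty izmxu
Hunk 5: at line 4 remove [ehgto] add [koj,qwcc,deims] -> 11 lines: ouagy tzzl ybe zxh uszd koj qwcc deims rwav hty izmxu
Hunk 6: at line 6 remove [qwcc,deims,rwav] add [sek] -> 9 lines: ouagy tzzl ybe zxh uszd koj sek hty izmxu
Hunk 7: at line 3 remove [uszd,koj,sek] add [uif,ttxw] -> 8 lines: ouagy tzzl ybe zxh uif ttxw hty izmxu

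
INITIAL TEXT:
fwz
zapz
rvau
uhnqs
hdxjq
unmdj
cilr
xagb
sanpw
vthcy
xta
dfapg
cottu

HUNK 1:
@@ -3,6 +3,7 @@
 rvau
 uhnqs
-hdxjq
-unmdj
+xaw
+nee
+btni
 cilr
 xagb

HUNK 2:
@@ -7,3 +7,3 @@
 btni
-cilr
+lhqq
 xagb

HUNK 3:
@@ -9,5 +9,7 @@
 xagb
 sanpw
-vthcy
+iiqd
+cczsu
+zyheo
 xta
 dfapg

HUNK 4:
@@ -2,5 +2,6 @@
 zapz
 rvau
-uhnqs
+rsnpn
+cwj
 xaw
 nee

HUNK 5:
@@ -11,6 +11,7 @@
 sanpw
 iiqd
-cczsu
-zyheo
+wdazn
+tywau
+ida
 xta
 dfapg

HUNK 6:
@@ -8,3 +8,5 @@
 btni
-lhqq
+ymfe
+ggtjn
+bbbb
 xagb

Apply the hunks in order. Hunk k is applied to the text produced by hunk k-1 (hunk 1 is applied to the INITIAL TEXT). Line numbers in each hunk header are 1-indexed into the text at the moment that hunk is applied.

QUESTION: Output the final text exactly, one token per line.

Answer: fwz
zapz
rvau
rsnpn
cwj
xaw
nee
btni
ymfe
ggtjn
bbbb
xagb
sanpw
iiqd
wdazn
tywau
ida
xta
dfapg
cottu

Derivation:
Hunk 1: at line 3 remove [hdxjq,unmdj] add [xaw,nee,btni] -> 14 lines: fwz zapz rvau uhnqs xaw nee btni cilr xagb sanpw vthcy xta dfapg cottu
Hunk 2: at line 7 remove [cilr] add [lhqq] -> 14 lines: fwz zapz rvau uhnqs xaw nee btni lhqq xagb sanpw vthcy xta dfapg cottu
Hunk 3: at line 9 remove [vthcy] add [iiqd,cczsu,zyheo] -> 16 lines: fwz zapz rvau uhnqs xaw nee btni lhqq xagb sanpw iiqd cczsu zyheo xta dfapg cottu
Hunk 4: at line 2 remove [uhnqs] add [rsnpn,cwj] -> 17 lines: fwz zapz rvau rsnpn cwj xaw nee btni lhqq xagb sanpw iiqd cczsu zyheo xta dfapg cottu
Hunk 5: at line 11 remove [cczsu,zyheo] add [wdazn,tywau,ida] -> 18 lines: fwz zapz rvau rsnpn cwj xaw nee btni lhqq xagb sanpw iiqd wdazn tywau ida xta dfapg cottu
Hunk 6: at line 8 remove [lhqq] add [ymfe,ggtjn,bbbb] -> 20 lines: fwz zapz rvau rsnpn cwj xaw nee btni ymfe ggtjn bbbb xagb sanpw iiqd wdazn tywau ida xta dfapg cottu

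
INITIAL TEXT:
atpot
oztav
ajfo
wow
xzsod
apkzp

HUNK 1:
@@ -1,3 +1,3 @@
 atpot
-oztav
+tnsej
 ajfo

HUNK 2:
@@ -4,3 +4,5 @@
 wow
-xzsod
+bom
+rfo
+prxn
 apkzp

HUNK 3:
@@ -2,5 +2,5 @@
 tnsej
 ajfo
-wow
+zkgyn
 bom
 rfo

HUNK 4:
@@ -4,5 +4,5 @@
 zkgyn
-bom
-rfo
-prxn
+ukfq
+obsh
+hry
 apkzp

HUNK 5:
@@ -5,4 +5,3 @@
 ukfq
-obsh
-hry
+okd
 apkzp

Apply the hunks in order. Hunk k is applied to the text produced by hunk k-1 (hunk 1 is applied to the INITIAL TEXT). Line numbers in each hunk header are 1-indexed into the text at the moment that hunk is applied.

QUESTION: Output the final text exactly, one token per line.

Answer: atpot
tnsej
ajfo
zkgyn
ukfq
okd
apkzp

Derivation:
Hunk 1: at line 1 remove [oztav] add [tnsej] -> 6 lines: atpot tnsej ajfo wow xzsod apkzp
Hunk 2: at line 4 remove [xzsod] add [bom,rfo,prxn] -> 8 lines: atpot tnsej ajfo wow bom rfo prxn apkzp
Hunk 3: at line 2 remove [wow] add [zkgyn] -> 8 lines: atpot tnsej ajfo zkgyn bom rfo prxn apkzp
Hunk 4: at line 4 remove [bom,rfo,prxn] add [ukfq,obsh,hry] -> 8 lines: atpot tnsej ajfo zkgyn ukfq obsh hry apkzp
Hunk 5: at line 5 remove [obsh,hry] add [okd] -> 7 lines: atpot tnsej ajfo zkgyn ukfq okd apkzp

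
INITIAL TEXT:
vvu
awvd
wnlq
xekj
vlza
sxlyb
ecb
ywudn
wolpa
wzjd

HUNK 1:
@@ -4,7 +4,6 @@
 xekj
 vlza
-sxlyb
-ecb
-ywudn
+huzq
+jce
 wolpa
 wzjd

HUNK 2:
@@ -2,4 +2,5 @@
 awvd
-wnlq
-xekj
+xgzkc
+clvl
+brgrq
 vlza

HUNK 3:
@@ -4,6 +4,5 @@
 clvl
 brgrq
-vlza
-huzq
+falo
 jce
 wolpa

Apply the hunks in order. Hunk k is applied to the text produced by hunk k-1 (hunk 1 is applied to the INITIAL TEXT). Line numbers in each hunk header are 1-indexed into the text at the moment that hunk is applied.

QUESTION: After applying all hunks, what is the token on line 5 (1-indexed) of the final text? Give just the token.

Answer: brgrq

Derivation:
Hunk 1: at line 4 remove [sxlyb,ecb,ywudn] add [huzq,jce] -> 9 lines: vvu awvd wnlq xekj vlza huzq jce wolpa wzjd
Hunk 2: at line 2 remove [wnlq,xekj] add [xgzkc,clvl,brgrq] -> 10 lines: vvu awvd xgzkc clvl brgrq vlza huzq jce wolpa wzjd
Hunk 3: at line 4 remove [vlza,huzq] add [falo] -> 9 lines: vvu awvd xgzkc clvl brgrq falo jce wolpa wzjd
Final line 5: brgrq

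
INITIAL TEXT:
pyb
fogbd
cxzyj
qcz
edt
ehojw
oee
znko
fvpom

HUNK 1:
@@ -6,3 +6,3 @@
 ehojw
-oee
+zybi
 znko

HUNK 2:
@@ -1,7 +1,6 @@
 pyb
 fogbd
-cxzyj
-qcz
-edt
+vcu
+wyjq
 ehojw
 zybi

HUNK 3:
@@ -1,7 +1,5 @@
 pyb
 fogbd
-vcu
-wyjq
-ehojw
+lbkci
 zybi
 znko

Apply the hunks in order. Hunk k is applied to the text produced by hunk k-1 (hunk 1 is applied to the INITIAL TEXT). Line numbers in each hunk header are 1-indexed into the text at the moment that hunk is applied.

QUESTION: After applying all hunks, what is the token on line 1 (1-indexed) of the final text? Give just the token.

Hunk 1: at line 6 remove [oee] add [zybi] -> 9 lines: pyb fogbd cxzyj qcz edt ehojw zybi znko fvpom
Hunk 2: at line 1 remove [cxzyj,qcz,edt] add [vcu,wyjq] -> 8 lines: pyb fogbd vcu wyjq ehojw zybi znko fvpom
Hunk 3: at line 1 remove [vcu,wyjq,ehojw] add [lbkci] -> 6 lines: pyb fogbd lbkci zybi znko fvpom
Final line 1: pyb

Answer: pyb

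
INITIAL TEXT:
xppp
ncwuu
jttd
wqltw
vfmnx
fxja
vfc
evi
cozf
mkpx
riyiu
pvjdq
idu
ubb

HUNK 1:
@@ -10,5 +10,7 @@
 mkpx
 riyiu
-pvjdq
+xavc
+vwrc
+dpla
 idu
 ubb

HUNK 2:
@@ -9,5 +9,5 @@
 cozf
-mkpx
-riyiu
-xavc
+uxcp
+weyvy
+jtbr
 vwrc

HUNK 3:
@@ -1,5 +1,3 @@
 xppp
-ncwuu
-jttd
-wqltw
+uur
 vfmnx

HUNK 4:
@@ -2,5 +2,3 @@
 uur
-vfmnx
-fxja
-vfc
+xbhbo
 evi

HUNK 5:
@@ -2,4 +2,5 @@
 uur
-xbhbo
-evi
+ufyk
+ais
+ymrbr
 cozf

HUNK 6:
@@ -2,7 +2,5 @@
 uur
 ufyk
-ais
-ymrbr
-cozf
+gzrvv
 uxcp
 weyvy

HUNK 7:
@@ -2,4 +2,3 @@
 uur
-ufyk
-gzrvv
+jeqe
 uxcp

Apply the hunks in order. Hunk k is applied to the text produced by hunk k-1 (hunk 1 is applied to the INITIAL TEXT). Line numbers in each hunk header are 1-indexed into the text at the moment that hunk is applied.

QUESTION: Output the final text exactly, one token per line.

Hunk 1: at line 10 remove [pvjdq] add [xavc,vwrc,dpla] -> 16 lines: xppp ncwuu jttd wqltw vfmnx fxja vfc evi cozf mkpx riyiu xavc vwrc dpla idu ubb
Hunk 2: at line 9 remove [mkpx,riyiu,xavc] add [uxcp,weyvy,jtbr] -> 16 lines: xppp ncwuu jttd wqltw vfmnx fxja vfc evi cozf uxcp weyvy jtbr vwrc dpla idu ubb
Hunk 3: at line 1 remove [ncwuu,jttd,wqltw] add [uur] -> 14 lines: xppp uur vfmnx fxja vfc evi cozf uxcp weyvy jtbr vwrc dpla idu ubb
Hunk 4: at line 2 remove [vfmnx,fxja,vfc] add [xbhbo] -> 12 lines: xppp uur xbhbo evi cozf uxcp weyvy jtbr vwrc dpla idu ubb
Hunk 5: at line 2 remove [xbhbo,evi] add [ufyk,ais,ymrbr] -> 13 lines: xppp uur ufyk ais ymrbr cozf uxcp weyvy jtbr vwrc dpla idu ubb
Hunk 6: at line 2 remove [ais,ymrbr,cozf] add [gzrvv] -> 11 lines: xppp uur ufyk gzrvv uxcp weyvy jtbr vwrc dpla idu ubb
Hunk 7: at line 2 remove [ufyk,gzrvv] add [jeqe] -> 10 lines: xppp uur jeqe uxcp weyvy jtbr vwrc dpla idu ubb

Answer: xppp
uur
jeqe
uxcp
weyvy
jtbr
vwrc
dpla
idu
ubb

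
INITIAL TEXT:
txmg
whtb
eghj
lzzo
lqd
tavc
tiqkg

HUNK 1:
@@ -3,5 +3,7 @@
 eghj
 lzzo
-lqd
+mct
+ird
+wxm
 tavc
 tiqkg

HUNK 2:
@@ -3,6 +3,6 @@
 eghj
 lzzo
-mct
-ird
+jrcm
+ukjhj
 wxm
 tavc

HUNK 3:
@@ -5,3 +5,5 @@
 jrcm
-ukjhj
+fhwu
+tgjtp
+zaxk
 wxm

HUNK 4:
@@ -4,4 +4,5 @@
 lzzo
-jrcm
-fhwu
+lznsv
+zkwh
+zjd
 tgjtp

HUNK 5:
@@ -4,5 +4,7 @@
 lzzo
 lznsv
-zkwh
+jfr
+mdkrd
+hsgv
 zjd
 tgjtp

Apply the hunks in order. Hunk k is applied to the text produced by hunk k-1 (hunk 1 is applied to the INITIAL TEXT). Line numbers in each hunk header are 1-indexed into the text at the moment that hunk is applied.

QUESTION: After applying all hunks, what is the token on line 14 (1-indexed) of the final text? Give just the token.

Answer: tiqkg

Derivation:
Hunk 1: at line 3 remove [lqd] add [mct,ird,wxm] -> 9 lines: txmg whtb eghj lzzo mct ird wxm tavc tiqkg
Hunk 2: at line 3 remove [mct,ird] add [jrcm,ukjhj] -> 9 lines: txmg whtb eghj lzzo jrcm ukjhj wxm tavc tiqkg
Hunk 3: at line 5 remove [ukjhj] add [fhwu,tgjtp,zaxk] -> 11 lines: txmg whtb eghj lzzo jrcm fhwu tgjtp zaxk wxm tavc tiqkg
Hunk 4: at line 4 remove [jrcm,fhwu] add [lznsv,zkwh,zjd] -> 12 lines: txmg whtb eghj lzzo lznsv zkwh zjd tgjtp zaxk wxm tavc tiqkg
Hunk 5: at line 4 remove [zkwh] add [jfr,mdkrd,hsgv] -> 14 lines: txmg whtb eghj lzzo lznsv jfr mdkrd hsgv zjd tgjtp zaxk wxm tavc tiqkg
Final line 14: tiqkg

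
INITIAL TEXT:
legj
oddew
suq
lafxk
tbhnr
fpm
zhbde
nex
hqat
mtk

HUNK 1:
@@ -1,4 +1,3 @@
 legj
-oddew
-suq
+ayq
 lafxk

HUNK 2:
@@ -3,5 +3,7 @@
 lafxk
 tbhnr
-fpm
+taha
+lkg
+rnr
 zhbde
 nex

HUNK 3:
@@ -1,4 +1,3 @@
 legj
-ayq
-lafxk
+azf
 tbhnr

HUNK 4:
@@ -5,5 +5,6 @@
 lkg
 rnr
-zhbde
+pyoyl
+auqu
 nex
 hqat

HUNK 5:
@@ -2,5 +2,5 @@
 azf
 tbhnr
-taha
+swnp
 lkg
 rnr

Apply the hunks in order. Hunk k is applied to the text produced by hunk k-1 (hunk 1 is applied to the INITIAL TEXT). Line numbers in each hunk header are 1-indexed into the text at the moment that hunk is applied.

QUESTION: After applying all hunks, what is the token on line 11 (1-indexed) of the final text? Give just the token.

Hunk 1: at line 1 remove [oddew,suq] add [ayq] -> 9 lines: legj ayq lafxk tbhnr fpm zhbde nex hqat mtk
Hunk 2: at line 3 remove [fpm] add [taha,lkg,rnr] -> 11 lines: legj ayq lafxk tbhnr taha lkg rnr zhbde nex hqat mtk
Hunk 3: at line 1 remove [ayq,lafxk] add [azf] -> 10 lines: legj azf tbhnr taha lkg rnr zhbde nex hqat mtk
Hunk 4: at line 5 remove [zhbde] add [pyoyl,auqu] -> 11 lines: legj azf tbhnr taha lkg rnr pyoyl auqu nex hqat mtk
Hunk 5: at line 2 remove [taha] add [swnp] -> 11 lines: legj azf tbhnr swnp lkg rnr pyoyl auqu nex hqat mtk
Final line 11: mtk

Answer: mtk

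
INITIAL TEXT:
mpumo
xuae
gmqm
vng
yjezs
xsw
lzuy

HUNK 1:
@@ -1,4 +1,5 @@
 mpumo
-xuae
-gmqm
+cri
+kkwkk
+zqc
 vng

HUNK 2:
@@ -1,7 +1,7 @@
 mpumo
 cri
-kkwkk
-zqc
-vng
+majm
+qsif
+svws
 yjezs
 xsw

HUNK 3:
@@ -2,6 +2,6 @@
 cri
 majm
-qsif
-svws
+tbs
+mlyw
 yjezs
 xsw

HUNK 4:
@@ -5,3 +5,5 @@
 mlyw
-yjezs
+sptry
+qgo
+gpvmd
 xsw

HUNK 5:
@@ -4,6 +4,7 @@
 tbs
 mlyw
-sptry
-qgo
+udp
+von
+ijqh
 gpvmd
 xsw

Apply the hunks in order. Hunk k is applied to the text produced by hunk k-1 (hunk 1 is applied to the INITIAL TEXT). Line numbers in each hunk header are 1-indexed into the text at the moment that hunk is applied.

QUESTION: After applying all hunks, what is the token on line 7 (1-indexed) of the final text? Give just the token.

Hunk 1: at line 1 remove [xuae,gmqm] add [cri,kkwkk,zqc] -> 8 lines: mpumo cri kkwkk zqc vng yjezs xsw lzuy
Hunk 2: at line 1 remove [kkwkk,zqc,vng] add [majm,qsif,svws] -> 8 lines: mpumo cri majm qsif svws yjezs xsw lzuy
Hunk 3: at line 2 remove [qsif,svws] add [tbs,mlyw] -> 8 lines: mpumo cri majm tbs mlyw yjezs xsw lzuy
Hunk 4: at line 5 remove [yjezs] add [sptry,qgo,gpvmd] -> 10 lines: mpumo cri majm tbs mlyw sptry qgo gpvmd xsw lzuy
Hunk 5: at line 4 remove [sptry,qgo] add [udp,von,ijqh] -> 11 lines: mpumo cri majm tbs mlyw udp von ijqh gpvmd xsw lzuy
Final line 7: von

Answer: von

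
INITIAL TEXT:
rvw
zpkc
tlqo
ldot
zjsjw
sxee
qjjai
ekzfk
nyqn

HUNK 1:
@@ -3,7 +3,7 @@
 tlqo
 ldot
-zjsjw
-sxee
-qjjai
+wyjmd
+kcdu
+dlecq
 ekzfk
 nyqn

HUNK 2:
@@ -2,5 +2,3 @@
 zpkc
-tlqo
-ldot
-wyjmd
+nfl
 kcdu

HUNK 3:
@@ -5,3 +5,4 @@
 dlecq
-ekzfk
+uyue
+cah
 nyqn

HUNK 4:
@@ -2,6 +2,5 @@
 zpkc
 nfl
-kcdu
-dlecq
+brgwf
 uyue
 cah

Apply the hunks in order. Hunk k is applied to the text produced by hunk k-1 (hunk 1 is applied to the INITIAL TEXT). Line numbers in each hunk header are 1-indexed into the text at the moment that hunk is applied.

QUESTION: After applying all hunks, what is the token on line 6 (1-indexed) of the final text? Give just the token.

Answer: cah

Derivation:
Hunk 1: at line 3 remove [zjsjw,sxee,qjjai] add [wyjmd,kcdu,dlecq] -> 9 lines: rvw zpkc tlqo ldot wyjmd kcdu dlecq ekzfk nyqn
Hunk 2: at line 2 remove [tlqo,ldot,wyjmd] add [nfl] -> 7 lines: rvw zpkc nfl kcdu dlecq ekzfk nyqn
Hunk 3: at line 5 remove [ekzfk] add [uyue,cah] -> 8 lines: rvw zpkc nfl kcdu dlecq uyue cah nyqn
Hunk 4: at line 2 remove [kcdu,dlecq] add [brgwf] -> 7 lines: rvw zpkc nfl brgwf uyue cah nyqn
Final line 6: cah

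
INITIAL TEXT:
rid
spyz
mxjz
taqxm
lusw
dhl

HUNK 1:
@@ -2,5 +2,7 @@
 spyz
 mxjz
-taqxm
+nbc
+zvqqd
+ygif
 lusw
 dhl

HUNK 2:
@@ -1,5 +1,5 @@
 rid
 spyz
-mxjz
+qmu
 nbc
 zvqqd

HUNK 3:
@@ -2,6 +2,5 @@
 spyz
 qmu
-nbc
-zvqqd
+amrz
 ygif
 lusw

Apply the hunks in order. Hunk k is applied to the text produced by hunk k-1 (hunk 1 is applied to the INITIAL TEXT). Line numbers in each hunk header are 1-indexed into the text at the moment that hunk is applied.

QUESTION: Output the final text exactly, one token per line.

Hunk 1: at line 2 remove [taqxm] add [nbc,zvqqd,ygif] -> 8 lines: rid spyz mxjz nbc zvqqd ygif lusw dhl
Hunk 2: at line 1 remove [mxjz] add [qmu] -> 8 lines: rid spyz qmu nbc zvqqd ygif lusw dhl
Hunk 3: at line 2 remove [nbc,zvqqd] add [amrz] -> 7 lines: rid spyz qmu amrz ygif lusw dhl

Answer: rid
spyz
qmu
amrz
ygif
lusw
dhl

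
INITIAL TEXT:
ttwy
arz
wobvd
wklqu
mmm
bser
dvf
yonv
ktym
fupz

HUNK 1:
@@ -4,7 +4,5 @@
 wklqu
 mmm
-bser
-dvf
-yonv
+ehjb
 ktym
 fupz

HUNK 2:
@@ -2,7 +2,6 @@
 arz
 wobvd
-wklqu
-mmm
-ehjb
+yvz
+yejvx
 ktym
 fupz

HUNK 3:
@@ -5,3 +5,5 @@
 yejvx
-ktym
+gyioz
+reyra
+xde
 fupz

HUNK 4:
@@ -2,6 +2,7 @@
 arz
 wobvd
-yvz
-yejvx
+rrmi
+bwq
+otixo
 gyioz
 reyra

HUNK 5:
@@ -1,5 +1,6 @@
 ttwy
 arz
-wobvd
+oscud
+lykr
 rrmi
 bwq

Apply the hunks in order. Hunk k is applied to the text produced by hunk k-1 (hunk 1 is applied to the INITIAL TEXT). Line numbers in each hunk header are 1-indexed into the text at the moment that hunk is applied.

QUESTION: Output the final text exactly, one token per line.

Answer: ttwy
arz
oscud
lykr
rrmi
bwq
otixo
gyioz
reyra
xde
fupz

Derivation:
Hunk 1: at line 4 remove [bser,dvf,yonv] add [ehjb] -> 8 lines: ttwy arz wobvd wklqu mmm ehjb ktym fupz
Hunk 2: at line 2 remove [wklqu,mmm,ehjb] add [yvz,yejvx] -> 7 lines: ttwy arz wobvd yvz yejvx ktym fupz
Hunk 3: at line 5 remove [ktym] add [gyioz,reyra,xde] -> 9 lines: ttwy arz wobvd yvz yejvx gyioz reyra xde fupz
Hunk 4: at line 2 remove [yvz,yejvx] add [rrmi,bwq,otixo] -> 10 lines: ttwy arz wobvd rrmi bwq otixo gyioz reyra xde fupz
Hunk 5: at line 1 remove [wobvd] add [oscud,lykr] -> 11 lines: ttwy arz oscud lykr rrmi bwq otixo gyioz reyra xde fupz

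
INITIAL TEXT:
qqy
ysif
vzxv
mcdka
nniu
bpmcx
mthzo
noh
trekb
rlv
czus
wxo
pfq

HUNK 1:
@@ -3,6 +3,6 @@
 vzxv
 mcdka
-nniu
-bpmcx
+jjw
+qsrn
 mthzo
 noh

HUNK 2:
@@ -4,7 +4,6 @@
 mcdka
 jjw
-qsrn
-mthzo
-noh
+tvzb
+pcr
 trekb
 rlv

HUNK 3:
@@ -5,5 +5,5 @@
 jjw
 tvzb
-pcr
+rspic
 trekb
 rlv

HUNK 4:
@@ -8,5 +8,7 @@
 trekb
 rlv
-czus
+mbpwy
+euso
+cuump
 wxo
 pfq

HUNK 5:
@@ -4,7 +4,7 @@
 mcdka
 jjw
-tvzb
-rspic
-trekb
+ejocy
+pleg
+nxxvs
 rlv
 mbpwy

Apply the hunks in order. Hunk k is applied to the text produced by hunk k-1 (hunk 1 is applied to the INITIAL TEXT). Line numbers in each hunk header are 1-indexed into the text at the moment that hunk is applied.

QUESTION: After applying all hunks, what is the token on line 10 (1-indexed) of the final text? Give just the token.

Answer: mbpwy

Derivation:
Hunk 1: at line 3 remove [nniu,bpmcx] add [jjw,qsrn] -> 13 lines: qqy ysif vzxv mcdka jjw qsrn mthzo noh trekb rlv czus wxo pfq
Hunk 2: at line 4 remove [qsrn,mthzo,noh] add [tvzb,pcr] -> 12 lines: qqy ysif vzxv mcdka jjw tvzb pcr trekb rlv czus wxo pfq
Hunk 3: at line 5 remove [pcr] add [rspic] -> 12 lines: qqy ysif vzxv mcdka jjw tvzb rspic trekb rlv czus wxo pfq
Hunk 4: at line 8 remove [czus] add [mbpwy,euso,cuump] -> 14 lines: qqy ysif vzxv mcdka jjw tvzb rspic trekb rlv mbpwy euso cuump wxo pfq
Hunk 5: at line 4 remove [tvzb,rspic,trekb] add [ejocy,pleg,nxxvs] -> 14 lines: qqy ysif vzxv mcdka jjw ejocy pleg nxxvs rlv mbpwy euso cuump wxo pfq
Final line 10: mbpwy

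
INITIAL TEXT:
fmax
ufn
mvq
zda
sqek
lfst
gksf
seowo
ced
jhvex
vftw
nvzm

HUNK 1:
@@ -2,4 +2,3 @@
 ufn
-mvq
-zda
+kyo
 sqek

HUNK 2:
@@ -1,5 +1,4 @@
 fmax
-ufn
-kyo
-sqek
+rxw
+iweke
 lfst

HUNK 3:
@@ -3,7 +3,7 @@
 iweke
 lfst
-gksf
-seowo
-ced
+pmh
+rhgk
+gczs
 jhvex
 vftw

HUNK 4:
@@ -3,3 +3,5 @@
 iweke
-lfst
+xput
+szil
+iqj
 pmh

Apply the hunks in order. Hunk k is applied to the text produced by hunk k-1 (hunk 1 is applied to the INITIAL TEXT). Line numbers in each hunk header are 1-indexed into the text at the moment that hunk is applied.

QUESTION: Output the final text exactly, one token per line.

Hunk 1: at line 2 remove [mvq,zda] add [kyo] -> 11 lines: fmax ufn kyo sqek lfst gksf seowo ced jhvex vftw nvzm
Hunk 2: at line 1 remove [ufn,kyo,sqek] add [rxw,iweke] -> 10 lines: fmax rxw iweke lfst gksf seowo ced jhvex vftw nvzm
Hunk 3: at line 3 remove [gksf,seowo,ced] add [pmh,rhgk,gczs] -> 10 lines: fmax rxw iweke lfst pmh rhgk gczs jhvex vftw nvzm
Hunk 4: at line 3 remove [lfst] add [xput,szil,iqj] -> 12 lines: fmax rxw iweke xput szil iqj pmh rhgk gczs jhvex vftw nvzm

Answer: fmax
rxw
iweke
xput
szil
iqj
pmh
rhgk
gczs
jhvex
vftw
nvzm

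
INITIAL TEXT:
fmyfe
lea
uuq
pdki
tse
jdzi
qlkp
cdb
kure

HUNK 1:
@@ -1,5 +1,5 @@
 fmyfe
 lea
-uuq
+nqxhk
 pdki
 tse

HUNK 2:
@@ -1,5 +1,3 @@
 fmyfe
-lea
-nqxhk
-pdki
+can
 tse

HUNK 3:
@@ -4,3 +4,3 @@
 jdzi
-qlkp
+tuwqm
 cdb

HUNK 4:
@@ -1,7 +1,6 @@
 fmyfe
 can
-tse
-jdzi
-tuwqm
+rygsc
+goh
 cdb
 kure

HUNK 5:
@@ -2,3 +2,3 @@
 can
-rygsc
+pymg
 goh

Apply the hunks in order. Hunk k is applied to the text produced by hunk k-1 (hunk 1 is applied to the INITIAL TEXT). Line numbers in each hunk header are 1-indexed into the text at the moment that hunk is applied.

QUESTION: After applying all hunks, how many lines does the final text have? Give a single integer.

Answer: 6

Derivation:
Hunk 1: at line 1 remove [uuq] add [nqxhk] -> 9 lines: fmyfe lea nqxhk pdki tse jdzi qlkp cdb kure
Hunk 2: at line 1 remove [lea,nqxhk,pdki] add [can] -> 7 lines: fmyfe can tse jdzi qlkp cdb kure
Hunk 3: at line 4 remove [qlkp] add [tuwqm] -> 7 lines: fmyfe can tse jdzi tuwqm cdb kure
Hunk 4: at line 1 remove [tse,jdzi,tuwqm] add [rygsc,goh] -> 6 lines: fmyfe can rygsc goh cdb kure
Hunk 5: at line 2 remove [rygsc] add [pymg] -> 6 lines: fmyfe can pymg goh cdb kure
Final line count: 6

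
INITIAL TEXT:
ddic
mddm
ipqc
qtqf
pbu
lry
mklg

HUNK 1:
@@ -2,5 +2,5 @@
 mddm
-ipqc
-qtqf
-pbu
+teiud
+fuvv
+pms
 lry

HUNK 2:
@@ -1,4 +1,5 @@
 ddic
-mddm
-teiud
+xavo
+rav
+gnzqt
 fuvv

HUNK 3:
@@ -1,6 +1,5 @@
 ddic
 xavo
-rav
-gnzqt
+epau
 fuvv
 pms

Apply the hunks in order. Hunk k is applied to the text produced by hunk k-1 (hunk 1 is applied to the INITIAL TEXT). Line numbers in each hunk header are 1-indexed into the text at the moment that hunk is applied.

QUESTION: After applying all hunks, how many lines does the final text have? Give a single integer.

Hunk 1: at line 2 remove [ipqc,qtqf,pbu] add [teiud,fuvv,pms] -> 7 lines: ddic mddm teiud fuvv pms lry mklg
Hunk 2: at line 1 remove [mddm,teiud] add [xavo,rav,gnzqt] -> 8 lines: ddic xavo rav gnzqt fuvv pms lry mklg
Hunk 3: at line 1 remove [rav,gnzqt] add [epau] -> 7 lines: ddic xavo epau fuvv pms lry mklg
Final line count: 7

Answer: 7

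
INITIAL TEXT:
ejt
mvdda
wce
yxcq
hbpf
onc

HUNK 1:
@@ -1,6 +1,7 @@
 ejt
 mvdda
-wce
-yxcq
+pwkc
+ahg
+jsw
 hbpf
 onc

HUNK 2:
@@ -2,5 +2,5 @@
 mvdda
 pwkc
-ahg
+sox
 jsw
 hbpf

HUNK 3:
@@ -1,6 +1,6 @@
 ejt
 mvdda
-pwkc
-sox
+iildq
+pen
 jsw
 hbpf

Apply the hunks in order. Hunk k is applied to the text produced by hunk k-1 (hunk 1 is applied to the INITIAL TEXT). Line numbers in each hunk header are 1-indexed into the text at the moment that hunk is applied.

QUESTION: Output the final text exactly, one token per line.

Answer: ejt
mvdda
iildq
pen
jsw
hbpf
onc

Derivation:
Hunk 1: at line 1 remove [wce,yxcq] add [pwkc,ahg,jsw] -> 7 lines: ejt mvdda pwkc ahg jsw hbpf onc
Hunk 2: at line 2 remove [ahg] add [sox] -> 7 lines: ejt mvdda pwkc sox jsw hbpf onc
Hunk 3: at line 1 remove [pwkc,sox] add [iildq,pen] -> 7 lines: ejt mvdda iildq pen jsw hbpf onc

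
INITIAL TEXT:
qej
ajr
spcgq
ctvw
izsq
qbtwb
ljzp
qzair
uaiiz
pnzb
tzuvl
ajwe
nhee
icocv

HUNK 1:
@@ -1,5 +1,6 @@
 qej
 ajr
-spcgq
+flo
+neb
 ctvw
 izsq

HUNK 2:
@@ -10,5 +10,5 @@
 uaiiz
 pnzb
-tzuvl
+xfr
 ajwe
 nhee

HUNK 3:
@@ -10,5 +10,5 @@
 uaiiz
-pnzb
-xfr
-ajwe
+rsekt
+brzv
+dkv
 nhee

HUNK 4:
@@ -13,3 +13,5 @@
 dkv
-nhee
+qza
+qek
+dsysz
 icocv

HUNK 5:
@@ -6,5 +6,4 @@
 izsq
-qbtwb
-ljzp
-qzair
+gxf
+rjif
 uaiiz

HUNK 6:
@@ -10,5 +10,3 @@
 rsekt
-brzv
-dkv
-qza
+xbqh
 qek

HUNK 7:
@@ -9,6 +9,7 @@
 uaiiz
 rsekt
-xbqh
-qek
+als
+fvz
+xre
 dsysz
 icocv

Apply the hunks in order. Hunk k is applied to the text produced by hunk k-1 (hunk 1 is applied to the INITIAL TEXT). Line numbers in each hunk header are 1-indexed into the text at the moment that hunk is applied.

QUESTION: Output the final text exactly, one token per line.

Answer: qej
ajr
flo
neb
ctvw
izsq
gxf
rjif
uaiiz
rsekt
als
fvz
xre
dsysz
icocv

Derivation:
Hunk 1: at line 1 remove [spcgq] add [flo,neb] -> 15 lines: qej ajr flo neb ctvw izsq qbtwb ljzp qzair uaiiz pnzb tzuvl ajwe nhee icocv
Hunk 2: at line 10 remove [tzuvl] add [xfr] -> 15 lines: qej ajr flo neb ctvw izsq qbtwb ljzp qzair uaiiz pnzb xfr ajwe nhee icocv
Hunk 3: at line 10 remove [pnzb,xfr,ajwe] add [rsekt,brzv,dkv] -> 15 lines: qej ajr flo neb ctvw izsq qbtwb ljzp qzair uaiiz rsekt brzv dkv nhee icocv
Hunk 4: at line 13 remove [nhee] add [qza,qek,dsysz] -> 17 lines: qej ajr flo neb ctvw izsq qbtwb ljzp qzair uaiiz rsekt brzv dkv qza qek dsysz icocv
Hunk 5: at line 6 remove [qbtwb,ljzp,qzair] add [gxf,rjif] -> 16 lines: qej ajr flo neb ctvw izsq gxf rjif uaiiz rsekt brzv dkv qza qek dsysz icocv
Hunk 6: at line 10 remove [brzv,dkv,qza] add [xbqh] -> 14 lines: qej ajr flo neb ctvw izsq gxf rjif uaiiz rsekt xbqh qek dsysz icocv
Hunk 7: at line 9 remove [xbqh,qek] add [als,fvz,xre] -> 15 lines: qej ajr flo neb ctvw izsq gxf rjif uaiiz rsekt als fvz xre dsysz icocv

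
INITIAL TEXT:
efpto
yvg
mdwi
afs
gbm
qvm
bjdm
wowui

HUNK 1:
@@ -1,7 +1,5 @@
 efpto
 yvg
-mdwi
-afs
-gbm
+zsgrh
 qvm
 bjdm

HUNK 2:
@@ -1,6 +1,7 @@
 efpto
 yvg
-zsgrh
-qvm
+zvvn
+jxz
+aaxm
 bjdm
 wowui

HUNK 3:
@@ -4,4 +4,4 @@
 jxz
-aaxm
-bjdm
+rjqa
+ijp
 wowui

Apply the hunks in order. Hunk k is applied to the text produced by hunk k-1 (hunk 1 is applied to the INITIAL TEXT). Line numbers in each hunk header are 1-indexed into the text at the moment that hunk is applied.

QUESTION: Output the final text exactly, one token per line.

Hunk 1: at line 1 remove [mdwi,afs,gbm] add [zsgrh] -> 6 lines: efpto yvg zsgrh qvm bjdm wowui
Hunk 2: at line 1 remove [zsgrh,qvm] add [zvvn,jxz,aaxm] -> 7 lines: efpto yvg zvvn jxz aaxm bjdm wowui
Hunk 3: at line 4 remove [aaxm,bjdm] add [rjqa,ijp] -> 7 lines: efpto yvg zvvn jxz rjqa ijp wowui

Answer: efpto
yvg
zvvn
jxz
rjqa
ijp
wowui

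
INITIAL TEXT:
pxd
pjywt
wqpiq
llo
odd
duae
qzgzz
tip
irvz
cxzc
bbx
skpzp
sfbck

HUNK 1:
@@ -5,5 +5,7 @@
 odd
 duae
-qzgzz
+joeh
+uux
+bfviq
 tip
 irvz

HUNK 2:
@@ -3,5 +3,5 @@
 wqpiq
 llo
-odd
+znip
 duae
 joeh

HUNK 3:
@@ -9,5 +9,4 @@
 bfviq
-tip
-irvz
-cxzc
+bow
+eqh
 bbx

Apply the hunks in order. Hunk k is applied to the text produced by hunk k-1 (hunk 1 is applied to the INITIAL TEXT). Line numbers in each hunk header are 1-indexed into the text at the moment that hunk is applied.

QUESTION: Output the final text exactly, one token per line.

Answer: pxd
pjywt
wqpiq
llo
znip
duae
joeh
uux
bfviq
bow
eqh
bbx
skpzp
sfbck

Derivation:
Hunk 1: at line 5 remove [qzgzz] add [joeh,uux,bfviq] -> 15 lines: pxd pjywt wqpiq llo odd duae joeh uux bfviq tip irvz cxzc bbx skpzp sfbck
Hunk 2: at line 3 remove [odd] add [znip] -> 15 lines: pxd pjywt wqpiq llo znip duae joeh uux bfviq tip irvz cxzc bbx skpzp sfbck
Hunk 3: at line 9 remove [tip,irvz,cxzc] add [bow,eqh] -> 14 lines: pxd pjywt wqpiq llo znip duae joeh uux bfviq bow eqh bbx skpzp sfbck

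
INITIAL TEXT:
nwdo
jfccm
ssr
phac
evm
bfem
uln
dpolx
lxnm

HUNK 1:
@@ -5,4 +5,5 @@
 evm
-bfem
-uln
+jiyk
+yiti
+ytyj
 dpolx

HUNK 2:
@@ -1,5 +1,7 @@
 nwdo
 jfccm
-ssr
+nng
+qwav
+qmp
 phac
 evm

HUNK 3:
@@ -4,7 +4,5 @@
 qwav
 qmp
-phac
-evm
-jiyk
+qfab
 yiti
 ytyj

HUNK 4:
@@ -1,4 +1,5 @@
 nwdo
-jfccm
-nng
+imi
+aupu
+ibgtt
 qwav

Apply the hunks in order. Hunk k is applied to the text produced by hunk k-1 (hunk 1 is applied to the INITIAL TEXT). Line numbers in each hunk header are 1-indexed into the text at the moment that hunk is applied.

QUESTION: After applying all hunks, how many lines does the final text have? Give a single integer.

Hunk 1: at line 5 remove [bfem,uln] add [jiyk,yiti,ytyj] -> 10 lines: nwdo jfccm ssr phac evm jiyk yiti ytyj dpolx lxnm
Hunk 2: at line 1 remove [ssr] add [nng,qwav,qmp] -> 12 lines: nwdo jfccm nng qwav qmp phac evm jiyk yiti ytyj dpolx lxnm
Hunk 3: at line 4 remove [phac,evm,jiyk] add [qfab] -> 10 lines: nwdo jfccm nng qwav qmp qfab yiti ytyj dpolx lxnm
Hunk 4: at line 1 remove [jfccm,nng] add [imi,aupu,ibgtt] -> 11 lines: nwdo imi aupu ibgtt qwav qmp qfab yiti ytyj dpolx lxnm
Final line count: 11

Answer: 11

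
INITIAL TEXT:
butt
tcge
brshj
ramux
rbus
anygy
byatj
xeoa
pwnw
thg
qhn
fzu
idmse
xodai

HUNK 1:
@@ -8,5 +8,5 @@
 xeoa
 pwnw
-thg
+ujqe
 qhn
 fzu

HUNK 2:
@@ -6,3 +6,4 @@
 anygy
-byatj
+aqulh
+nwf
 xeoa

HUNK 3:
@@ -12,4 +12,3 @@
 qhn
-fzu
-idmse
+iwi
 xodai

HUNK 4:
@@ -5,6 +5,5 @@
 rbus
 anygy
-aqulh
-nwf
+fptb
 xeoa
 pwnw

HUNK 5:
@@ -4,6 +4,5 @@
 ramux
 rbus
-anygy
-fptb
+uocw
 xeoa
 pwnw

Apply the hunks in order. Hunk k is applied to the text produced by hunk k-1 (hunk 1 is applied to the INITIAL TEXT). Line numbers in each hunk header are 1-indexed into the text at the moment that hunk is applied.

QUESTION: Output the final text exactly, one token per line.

Answer: butt
tcge
brshj
ramux
rbus
uocw
xeoa
pwnw
ujqe
qhn
iwi
xodai

Derivation:
Hunk 1: at line 8 remove [thg] add [ujqe] -> 14 lines: butt tcge brshj ramux rbus anygy byatj xeoa pwnw ujqe qhn fzu idmse xodai
Hunk 2: at line 6 remove [byatj] add [aqulh,nwf] -> 15 lines: butt tcge brshj ramux rbus anygy aqulh nwf xeoa pwnw ujqe qhn fzu idmse xodai
Hunk 3: at line 12 remove [fzu,idmse] add [iwi] -> 14 lines: butt tcge brshj ramux rbus anygy aqulh nwf xeoa pwnw ujqe qhn iwi xodai
Hunk 4: at line 5 remove [aqulh,nwf] add [fptb] -> 13 lines: butt tcge brshj ramux rbus anygy fptb xeoa pwnw ujqe qhn iwi xodai
Hunk 5: at line 4 remove [anygy,fptb] add [uocw] -> 12 lines: butt tcge brshj ramux rbus uocw xeoa pwnw ujqe qhn iwi xodai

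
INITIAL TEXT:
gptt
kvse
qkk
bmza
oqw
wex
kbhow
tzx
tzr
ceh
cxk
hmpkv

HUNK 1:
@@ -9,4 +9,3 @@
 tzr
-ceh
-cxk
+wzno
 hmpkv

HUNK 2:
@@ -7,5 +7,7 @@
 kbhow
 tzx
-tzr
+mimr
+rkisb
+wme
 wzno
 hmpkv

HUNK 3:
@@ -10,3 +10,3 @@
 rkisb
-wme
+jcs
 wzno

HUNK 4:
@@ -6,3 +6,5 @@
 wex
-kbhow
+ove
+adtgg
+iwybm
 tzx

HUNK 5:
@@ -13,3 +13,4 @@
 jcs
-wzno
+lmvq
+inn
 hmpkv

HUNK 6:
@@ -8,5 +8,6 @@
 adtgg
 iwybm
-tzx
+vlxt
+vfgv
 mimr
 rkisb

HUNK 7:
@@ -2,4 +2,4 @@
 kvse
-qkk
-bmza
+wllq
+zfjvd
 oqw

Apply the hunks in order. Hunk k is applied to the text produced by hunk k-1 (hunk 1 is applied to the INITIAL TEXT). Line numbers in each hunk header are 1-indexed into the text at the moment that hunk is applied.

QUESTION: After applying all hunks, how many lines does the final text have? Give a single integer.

Hunk 1: at line 9 remove [ceh,cxk] add [wzno] -> 11 lines: gptt kvse qkk bmza oqw wex kbhow tzx tzr wzno hmpkv
Hunk 2: at line 7 remove [tzr] add [mimr,rkisb,wme] -> 13 lines: gptt kvse qkk bmza oqw wex kbhow tzx mimr rkisb wme wzno hmpkv
Hunk 3: at line 10 remove [wme] add [jcs] -> 13 lines: gptt kvse qkk bmza oqw wex kbhow tzx mimr rkisb jcs wzno hmpkv
Hunk 4: at line 6 remove [kbhow] add [ove,adtgg,iwybm] -> 15 lines: gptt kvse qkk bmza oqw wex ove adtgg iwybm tzx mimr rkisb jcs wzno hmpkv
Hunk 5: at line 13 remove [wzno] add [lmvq,inn] -> 16 lines: gptt kvse qkk bmza oqw wex ove adtgg iwybm tzx mimr rkisb jcs lmvq inn hmpkv
Hunk 6: at line 8 remove [tzx] add [vlxt,vfgv] -> 17 lines: gptt kvse qkk bmza oqw wex ove adtgg iwybm vlxt vfgv mimr rkisb jcs lmvq inn hmpkv
Hunk 7: at line 2 remove [qkk,bmza] add [wllq,zfjvd] -> 17 lines: gptt kvse wllq zfjvd oqw wex ove adtgg iwybm vlxt vfgv mimr rkisb jcs lmvq inn hmpkv
Final line count: 17

Answer: 17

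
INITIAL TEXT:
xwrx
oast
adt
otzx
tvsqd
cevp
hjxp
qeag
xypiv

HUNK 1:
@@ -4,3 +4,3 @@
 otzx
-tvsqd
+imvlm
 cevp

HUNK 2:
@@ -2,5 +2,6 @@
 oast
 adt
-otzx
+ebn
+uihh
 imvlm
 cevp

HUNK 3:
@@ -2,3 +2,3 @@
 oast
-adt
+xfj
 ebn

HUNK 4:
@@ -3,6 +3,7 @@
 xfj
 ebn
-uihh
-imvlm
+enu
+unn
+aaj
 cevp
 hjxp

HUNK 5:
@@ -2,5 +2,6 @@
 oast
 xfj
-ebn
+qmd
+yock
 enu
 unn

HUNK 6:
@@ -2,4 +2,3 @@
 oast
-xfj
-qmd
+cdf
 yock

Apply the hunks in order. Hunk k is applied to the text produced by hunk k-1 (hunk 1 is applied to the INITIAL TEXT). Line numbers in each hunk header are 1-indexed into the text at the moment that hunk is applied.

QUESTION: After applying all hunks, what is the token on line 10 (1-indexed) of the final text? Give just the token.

Answer: qeag

Derivation:
Hunk 1: at line 4 remove [tvsqd] add [imvlm] -> 9 lines: xwrx oast adt otzx imvlm cevp hjxp qeag xypiv
Hunk 2: at line 2 remove [otzx] add [ebn,uihh] -> 10 lines: xwrx oast adt ebn uihh imvlm cevp hjxp qeag xypiv
Hunk 3: at line 2 remove [adt] add [xfj] -> 10 lines: xwrx oast xfj ebn uihh imvlm cevp hjxp qeag xypiv
Hunk 4: at line 3 remove [uihh,imvlm] add [enu,unn,aaj] -> 11 lines: xwrx oast xfj ebn enu unn aaj cevp hjxp qeag xypiv
Hunk 5: at line 2 remove [ebn] add [qmd,yock] -> 12 lines: xwrx oast xfj qmd yock enu unn aaj cevp hjxp qeag xypiv
Hunk 6: at line 2 remove [xfj,qmd] add [cdf] -> 11 lines: xwrx oast cdf yock enu unn aaj cevp hjxp qeag xypiv
Final line 10: qeag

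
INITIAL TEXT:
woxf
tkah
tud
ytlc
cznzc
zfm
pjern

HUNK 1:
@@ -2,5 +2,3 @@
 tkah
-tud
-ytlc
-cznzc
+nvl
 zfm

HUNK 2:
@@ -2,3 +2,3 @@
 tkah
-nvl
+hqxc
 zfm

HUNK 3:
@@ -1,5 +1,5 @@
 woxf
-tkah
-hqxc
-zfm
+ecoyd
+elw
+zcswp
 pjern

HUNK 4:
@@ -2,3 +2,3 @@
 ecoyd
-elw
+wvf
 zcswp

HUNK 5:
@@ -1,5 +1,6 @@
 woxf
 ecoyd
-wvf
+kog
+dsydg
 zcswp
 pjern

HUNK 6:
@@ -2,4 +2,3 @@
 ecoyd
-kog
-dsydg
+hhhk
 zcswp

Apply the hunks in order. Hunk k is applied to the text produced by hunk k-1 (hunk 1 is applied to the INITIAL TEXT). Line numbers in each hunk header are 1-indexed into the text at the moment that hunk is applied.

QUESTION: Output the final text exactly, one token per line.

Answer: woxf
ecoyd
hhhk
zcswp
pjern

Derivation:
Hunk 1: at line 2 remove [tud,ytlc,cznzc] add [nvl] -> 5 lines: woxf tkah nvl zfm pjern
Hunk 2: at line 2 remove [nvl] add [hqxc] -> 5 lines: woxf tkah hqxc zfm pjern
Hunk 3: at line 1 remove [tkah,hqxc,zfm] add [ecoyd,elw,zcswp] -> 5 lines: woxf ecoyd elw zcswp pjern
Hunk 4: at line 2 remove [elw] add [wvf] -> 5 lines: woxf ecoyd wvf zcswp pjern
Hunk 5: at line 1 remove [wvf] add [kog,dsydg] -> 6 lines: woxf ecoyd kog dsydg zcswp pjern
Hunk 6: at line 2 remove [kog,dsydg] add [hhhk] -> 5 lines: woxf ecoyd hhhk zcswp pjern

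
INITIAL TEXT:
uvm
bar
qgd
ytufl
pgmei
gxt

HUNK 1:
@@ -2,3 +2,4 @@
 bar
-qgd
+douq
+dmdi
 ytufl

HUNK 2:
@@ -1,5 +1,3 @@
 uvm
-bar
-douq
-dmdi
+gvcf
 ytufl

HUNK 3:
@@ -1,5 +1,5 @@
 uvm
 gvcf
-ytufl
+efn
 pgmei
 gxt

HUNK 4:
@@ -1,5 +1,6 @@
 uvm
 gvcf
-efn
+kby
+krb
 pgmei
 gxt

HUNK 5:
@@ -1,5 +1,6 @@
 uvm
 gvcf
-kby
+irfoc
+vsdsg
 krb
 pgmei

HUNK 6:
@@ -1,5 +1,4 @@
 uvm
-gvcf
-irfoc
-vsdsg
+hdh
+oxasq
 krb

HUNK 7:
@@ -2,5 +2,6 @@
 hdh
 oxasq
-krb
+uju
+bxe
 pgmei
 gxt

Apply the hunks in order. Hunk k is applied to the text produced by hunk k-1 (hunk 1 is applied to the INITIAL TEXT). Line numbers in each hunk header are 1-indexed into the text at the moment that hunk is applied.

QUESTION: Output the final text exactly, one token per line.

Answer: uvm
hdh
oxasq
uju
bxe
pgmei
gxt

Derivation:
Hunk 1: at line 2 remove [qgd] add [douq,dmdi] -> 7 lines: uvm bar douq dmdi ytufl pgmei gxt
Hunk 2: at line 1 remove [bar,douq,dmdi] add [gvcf] -> 5 lines: uvm gvcf ytufl pgmei gxt
Hunk 3: at line 1 remove [ytufl] add [efn] -> 5 lines: uvm gvcf efn pgmei gxt
Hunk 4: at line 1 remove [efn] add [kby,krb] -> 6 lines: uvm gvcf kby krb pgmei gxt
Hunk 5: at line 1 remove [kby] add [irfoc,vsdsg] -> 7 lines: uvm gvcf irfoc vsdsg krb pgmei gxt
Hunk 6: at line 1 remove [gvcf,irfoc,vsdsg] add [hdh,oxasq] -> 6 lines: uvm hdh oxasq krb pgmei gxt
Hunk 7: at line 2 remove [krb] add [uju,bxe] -> 7 lines: uvm hdh oxasq uju bxe pgmei gxt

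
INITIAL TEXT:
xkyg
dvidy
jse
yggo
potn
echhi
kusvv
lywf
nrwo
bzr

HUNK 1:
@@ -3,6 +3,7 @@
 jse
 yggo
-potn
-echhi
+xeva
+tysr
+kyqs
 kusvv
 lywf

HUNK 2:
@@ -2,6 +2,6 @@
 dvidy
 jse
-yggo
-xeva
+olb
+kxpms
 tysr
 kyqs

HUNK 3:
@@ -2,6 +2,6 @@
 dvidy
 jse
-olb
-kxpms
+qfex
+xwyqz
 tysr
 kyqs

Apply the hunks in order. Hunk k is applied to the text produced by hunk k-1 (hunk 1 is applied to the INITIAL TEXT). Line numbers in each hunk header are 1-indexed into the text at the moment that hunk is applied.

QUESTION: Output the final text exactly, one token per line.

Hunk 1: at line 3 remove [potn,echhi] add [xeva,tysr,kyqs] -> 11 lines: xkyg dvidy jse yggo xeva tysr kyqs kusvv lywf nrwo bzr
Hunk 2: at line 2 remove [yggo,xeva] add [olb,kxpms] -> 11 lines: xkyg dvidy jse olb kxpms tysr kyqs kusvv lywf nrwo bzr
Hunk 3: at line 2 remove [olb,kxpms] add [qfex,xwyqz] -> 11 lines: xkyg dvidy jse qfex xwyqz tysr kyqs kusvv lywf nrwo bzr

Answer: xkyg
dvidy
jse
qfex
xwyqz
tysr
kyqs
kusvv
lywf
nrwo
bzr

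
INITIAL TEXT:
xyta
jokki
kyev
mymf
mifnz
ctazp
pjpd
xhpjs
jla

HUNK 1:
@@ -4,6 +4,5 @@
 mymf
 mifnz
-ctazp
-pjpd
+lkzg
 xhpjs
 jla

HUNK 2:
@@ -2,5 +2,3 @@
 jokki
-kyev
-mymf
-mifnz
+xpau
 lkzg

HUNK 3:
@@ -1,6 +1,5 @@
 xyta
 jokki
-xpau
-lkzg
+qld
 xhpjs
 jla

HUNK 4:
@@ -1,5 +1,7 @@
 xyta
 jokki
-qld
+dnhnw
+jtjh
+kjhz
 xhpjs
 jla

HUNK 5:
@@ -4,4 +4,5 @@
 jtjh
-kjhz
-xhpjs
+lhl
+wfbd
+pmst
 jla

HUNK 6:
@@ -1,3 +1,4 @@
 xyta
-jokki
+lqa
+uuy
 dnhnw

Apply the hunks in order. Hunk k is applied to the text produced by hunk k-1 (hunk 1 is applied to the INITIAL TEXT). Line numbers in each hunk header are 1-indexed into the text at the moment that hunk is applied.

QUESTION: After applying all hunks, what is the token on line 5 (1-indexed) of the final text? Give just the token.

Answer: jtjh

Derivation:
Hunk 1: at line 4 remove [ctazp,pjpd] add [lkzg] -> 8 lines: xyta jokki kyev mymf mifnz lkzg xhpjs jla
Hunk 2: at line 2 remove [kyev,mymf,mifnz] add [xpau] -> 6 lines: xyta jokki xpau lkzg xhpjs jla
Hunk 3: at line 1 remove [xpau,lkzg] add [qld] -> 5 lines: xyta jokki qld xhpjs jla
Hunk 4: at line 1 remove [qld] add [dnhnw,jtjh,kjhz] -> 7 lines: xyta jokki dnhnw jtjh kjhz xhpjs jla
Hunk 5: at line 4 remove [kjhz,xhpjs] add [lhl,wfbd,pmst] -> 8 lines: xyta jokki dnhnw jtjh lhl wfbd pmst jla
Hunk 6: at line 1 remove [jokki] add [lqa,uuy] -> 9 lines: xyta lqa uuy dnhnw jtjh lhl wfbd pmst jla
Final line 5: jtjh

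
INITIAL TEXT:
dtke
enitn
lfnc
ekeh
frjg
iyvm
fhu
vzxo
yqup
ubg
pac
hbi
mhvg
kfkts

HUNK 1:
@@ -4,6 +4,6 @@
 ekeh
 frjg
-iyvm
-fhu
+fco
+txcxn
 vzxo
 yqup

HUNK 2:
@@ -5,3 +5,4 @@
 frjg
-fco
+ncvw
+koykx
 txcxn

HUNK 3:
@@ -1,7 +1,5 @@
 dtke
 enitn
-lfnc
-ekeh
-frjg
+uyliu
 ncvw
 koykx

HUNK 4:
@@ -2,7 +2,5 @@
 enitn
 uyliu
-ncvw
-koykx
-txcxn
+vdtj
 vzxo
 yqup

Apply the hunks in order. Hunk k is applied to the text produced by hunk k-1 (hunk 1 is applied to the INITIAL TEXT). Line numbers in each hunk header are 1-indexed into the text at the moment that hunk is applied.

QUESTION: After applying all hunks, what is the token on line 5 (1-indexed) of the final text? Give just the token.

Answer: vzxo

Derivation:
Hunk 1: at line 4 remove [iyvm,fhu] add [fco,txcxn] -> 14 lines: dtke enitn lfnc ekeh frjg fco txcxn vzxo yqup ubg pac hbi mhvg kfkts
Hunk 2: at line 5 remove [fco] add [ncvw,koykx] -> 15 lines: dtke enitn lfnc ekeh frjg ncvw koykx txcxn vzxo yqup ubg pac hbi mhvg kfkts
Hunk 3: at line 1 remove [lfnc,ekeh,frjg] add [uyliu] -> 13 lines: dtke enitn uyliu ncvw koykx txcxn vzxo yqup ubg pac hbi mhvg kfkts
Hunk 4: at line 2 remove [ncvw,koykx,txcxn] add [vdtj] -> 11 lines: dtke enitn uyliu vdtj vzxo yqup ubg pac hbi mhvg kfkts
Final line 5: vzxo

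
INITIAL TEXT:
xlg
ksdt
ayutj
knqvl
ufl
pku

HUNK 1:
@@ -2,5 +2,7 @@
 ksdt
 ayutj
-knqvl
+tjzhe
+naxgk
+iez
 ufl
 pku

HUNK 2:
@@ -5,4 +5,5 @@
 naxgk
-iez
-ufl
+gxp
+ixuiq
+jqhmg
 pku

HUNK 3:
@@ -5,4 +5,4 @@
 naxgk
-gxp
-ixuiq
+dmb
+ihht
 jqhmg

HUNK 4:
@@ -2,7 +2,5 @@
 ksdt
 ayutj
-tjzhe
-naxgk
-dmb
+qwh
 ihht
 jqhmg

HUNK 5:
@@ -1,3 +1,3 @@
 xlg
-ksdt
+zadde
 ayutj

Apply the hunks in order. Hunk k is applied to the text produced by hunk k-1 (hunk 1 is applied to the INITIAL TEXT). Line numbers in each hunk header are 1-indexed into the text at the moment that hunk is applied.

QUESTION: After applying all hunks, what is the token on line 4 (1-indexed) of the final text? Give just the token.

Answer: qwh

Derivation:
Hunk 1: at line 2 remove [knqvl] add [tjzhe,naxgk,iez] -> 8 lines: xlg ksdt ayutj tjzhe naxgk iez ufl pku
Hunk 2: at line 5 remove [iez,ufl] add [gxp,ixuiq,jqhmg] -> 9 lines: xlg ksdt ayutj tjzhe naxgk gxp ixuiq jqhmg pku
Hunk 3: at line 5 remove [gxp,ixuiq] add [dmb,ihht] -> 9 lines: xlg ksdt ayutj tjzhe naxgk dmb ihht jqhmg pku
Hunk 4: at line 2 remove [tjzhe,naxgk,dmb] add [qwh] -> 7 lines: xlg ksdt ayutj qwh ihht jqhmg pku
Hunk 5: at line 1 remove [ksdt] add [zadde] -> 7 lines: xlg zadde ayutj qwh ihht jqhmg pku
Final line 4: qwh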